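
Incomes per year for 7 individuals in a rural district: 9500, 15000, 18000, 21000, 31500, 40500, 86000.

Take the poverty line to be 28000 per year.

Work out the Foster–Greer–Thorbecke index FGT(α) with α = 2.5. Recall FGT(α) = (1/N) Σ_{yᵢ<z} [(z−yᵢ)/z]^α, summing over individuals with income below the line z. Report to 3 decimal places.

Below z: 9500, 15000, 18000, 21000 (q = 4 of N = 7).
Relative gaps: (28000−9500)/28000 = 0.6607; (28000−15000)/28000 = 0.4643; (28000−18000)/28000 = 0.3571; (28000−21000)/28000 = 0.2500.
Raised to α = 2.5: 0.35484; 0.14688; 0.07623; 0.03125.
Sum = 0.609198; FGT(2.5) = 0.609198 / 7 = 0.087.

0.087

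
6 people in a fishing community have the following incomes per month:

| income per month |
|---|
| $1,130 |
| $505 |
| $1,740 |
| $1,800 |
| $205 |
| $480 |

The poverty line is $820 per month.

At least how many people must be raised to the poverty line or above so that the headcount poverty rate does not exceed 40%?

Currently q = 3 of N = 6 are below the line (H = 0.500).
A headcount ratio of at most 40% allows at most ⌊0.40 × 6⌋ = 2 poor people.
So at least 3 − 2 = 1 must be lifted.

1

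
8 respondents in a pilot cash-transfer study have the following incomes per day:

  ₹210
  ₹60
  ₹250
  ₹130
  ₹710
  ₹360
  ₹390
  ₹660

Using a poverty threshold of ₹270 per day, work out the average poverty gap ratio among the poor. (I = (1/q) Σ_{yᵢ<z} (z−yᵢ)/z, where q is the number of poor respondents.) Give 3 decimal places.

Below z: ₹60, ₹130, ₹210, ₹250 (q = 4 of N = 8).
Relative gaps: 0.7778, 0.5185, 0.2222, 0.0741; sum = 1.592593.
The income-gap ratio divides by q (the poor only): 1.592593 / 4 = 0.398.

0.398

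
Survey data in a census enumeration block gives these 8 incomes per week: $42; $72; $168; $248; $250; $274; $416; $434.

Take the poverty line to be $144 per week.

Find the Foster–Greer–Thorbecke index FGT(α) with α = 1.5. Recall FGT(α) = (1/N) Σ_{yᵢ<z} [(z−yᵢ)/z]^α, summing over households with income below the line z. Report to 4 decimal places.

0.1187

Below the line: $42, $72 (q = 2 of N = 8).
Normalized shortfalls: (144−42)/144 = 0.7083; (144−72)/144 = 0.5000.
Raised to α = 1.5: 0.59615; 0.35355.
Sum = 0.949705; FGT(1.5) = 0.949705 / 8 = 0.1187.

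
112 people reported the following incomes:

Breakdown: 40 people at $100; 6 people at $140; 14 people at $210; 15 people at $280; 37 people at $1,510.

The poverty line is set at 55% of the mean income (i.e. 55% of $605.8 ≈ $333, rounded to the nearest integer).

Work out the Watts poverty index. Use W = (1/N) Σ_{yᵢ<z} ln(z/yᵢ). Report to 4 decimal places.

0.5569

Below the line: 40×$100, 6×$140, 14×$210, 15×$280 (q = 75 of N = 112).
Log shortfalls: ln(333/100) = 1.2030 (×40); ln(333/140) = 0.8665 (×6); ln(333/210) = 0.4610 (×14); ln(333/280) = 0.1734 (×15).
W = 62.372675 / 112 = 0.5569.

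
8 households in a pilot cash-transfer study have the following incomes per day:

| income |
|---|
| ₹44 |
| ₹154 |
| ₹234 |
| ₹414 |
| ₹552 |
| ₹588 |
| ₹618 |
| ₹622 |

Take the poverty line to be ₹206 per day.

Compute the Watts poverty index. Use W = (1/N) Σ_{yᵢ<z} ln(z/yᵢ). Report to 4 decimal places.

Below the line: ₹44, ₹154 (q = 2 of N = 8).
Log shortfalls: ln(206/44) = 1.5437; ln(206/154) = 0.2909.
W = 1.834610 / 8 = 0.2293.

0.2293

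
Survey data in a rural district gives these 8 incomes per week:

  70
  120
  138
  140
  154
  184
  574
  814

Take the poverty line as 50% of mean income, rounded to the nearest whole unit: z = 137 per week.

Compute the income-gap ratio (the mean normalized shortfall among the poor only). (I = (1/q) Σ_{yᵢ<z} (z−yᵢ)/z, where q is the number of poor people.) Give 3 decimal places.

Incomes under z: 70, 120 (q = 2 of N = 8).
Shortfall ratios (z−y)/z: 0.4891, 0.1241; sum = 0.613139.
The income-gap ratio divides by q (the poor only): 0.613139 / 2 = 0.307.

0.307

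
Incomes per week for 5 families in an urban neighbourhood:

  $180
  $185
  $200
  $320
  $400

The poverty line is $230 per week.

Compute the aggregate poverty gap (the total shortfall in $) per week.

$125

Below z: $180, $185, $200 (q = 3 of N = 5).
Individual gaps: 230−180 = 50; 230−185 = 45; 230−200 = 30.
Aggregate gap = $125.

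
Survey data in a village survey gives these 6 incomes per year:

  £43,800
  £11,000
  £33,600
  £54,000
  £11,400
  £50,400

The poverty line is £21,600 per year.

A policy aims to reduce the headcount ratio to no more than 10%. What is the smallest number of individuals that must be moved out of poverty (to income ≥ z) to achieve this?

2

2 of the 6 individuals are poor, so H = 2/6 = 0.333.
A headcount ratio of at most 10% allows at most ⌊0.10 × 6⌋ = 0 poor individuals.
So at least 2 − 0 = 2 must be lifted.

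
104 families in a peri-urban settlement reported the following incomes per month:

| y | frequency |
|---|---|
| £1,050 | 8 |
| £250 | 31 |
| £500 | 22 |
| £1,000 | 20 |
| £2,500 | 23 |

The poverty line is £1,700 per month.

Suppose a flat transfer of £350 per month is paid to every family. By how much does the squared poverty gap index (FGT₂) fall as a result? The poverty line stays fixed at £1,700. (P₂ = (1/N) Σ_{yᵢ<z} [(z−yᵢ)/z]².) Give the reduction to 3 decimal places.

0.178

Before: below the line — 31×£250, 22×£500, 20×£1,000, 8×£1,050; squared poverty gap index (FGT₂) = 0.36611.
After the £350 transfer: below the line — 31×£600, 22×£850, 20×£1,350, 8×£1,400; squared poverty gap index (FGT₂) = 0.18823.
Reduction = 0.36611 − 0.18823 = 0.178.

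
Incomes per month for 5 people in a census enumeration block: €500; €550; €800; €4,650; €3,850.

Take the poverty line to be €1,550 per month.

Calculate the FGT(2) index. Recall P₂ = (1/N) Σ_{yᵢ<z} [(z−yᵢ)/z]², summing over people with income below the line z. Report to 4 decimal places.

0.2219

Poor units: €500, €550, €800 (q = 3 of N = 5).
Gap ratios (z−y)/z: (1550−500)/1550 = 0.6774; (1550−550)/1550 = 0.6452; (1550−800)/1550 = 0.4839.
Squared: 0.4589; 0.4162; 0.2341.
Sum = 1.109261; P₂ = 1.109261 / 5 = 0.2219.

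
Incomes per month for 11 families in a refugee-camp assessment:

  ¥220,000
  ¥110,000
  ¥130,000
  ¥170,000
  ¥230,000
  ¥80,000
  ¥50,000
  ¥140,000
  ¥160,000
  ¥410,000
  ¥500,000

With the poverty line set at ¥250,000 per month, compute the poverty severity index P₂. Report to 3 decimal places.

Below z: ¥50,000, ¥80,000, ¥110,000, ¥130,000, ¥140,000, ¥160,000, ¥170,000, ¥220,000, ¥230,000 (q = 9 of N = 11).
Relative gaps: (250000−50000)/250000 = 0.8000; (250000−80000)/250000 = 0.6800; (250000−110000)/250000 = 0.5600; (250000−130000)/250000 = 0.4800; (250000−140000)/250000 = 0.4400; (250000−160000)/250000 = 0.3600; (250000−170000)/250000 = 0.3200; (250000−220000)/250000 = 0.1200; (250000−230000)/250000 = 0.0800.
Squared: 0.6400; 0.4624; 0.3136; 0.2304; 0.1936; 0.1296; 0.1024; 0.0144; 0.0064.
Sum = 2.092800; P₂ = 2.092800 / 11 = 0.190.

0.190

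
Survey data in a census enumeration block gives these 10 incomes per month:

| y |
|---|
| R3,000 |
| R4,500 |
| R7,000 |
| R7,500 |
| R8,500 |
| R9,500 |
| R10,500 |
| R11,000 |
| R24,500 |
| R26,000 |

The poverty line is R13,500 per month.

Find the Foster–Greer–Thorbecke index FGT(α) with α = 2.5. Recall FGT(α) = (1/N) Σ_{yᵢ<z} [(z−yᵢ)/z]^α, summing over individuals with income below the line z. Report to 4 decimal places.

Incomes under z: R3,000, R4,500, R7,000, R7,500, R8,500, R9,500, R10,500, R11,000 (q = 8 of N = 10).
Relative gaps: (13500−3000)/13500 = 0.7778; (13500−4500)/13500 = 0.6667; (13500−7000)/13500 = 0.4815; (13500−7500)/13500 = 0.4444; (13500−8500)/13500 = 0.3704; (13500−9500)/13500 = 0.2963; (13500−10500)/13500 = 0.2222; (13500−11000)/13500 = 0.1852.
Raised to α = 2.5: 0.53351; 0.36289; 0.16086; 0.13169; 0.08348; 0.04779; 0.02328; 0.01476.
Sum = 1.358246; FGT(2.5) = 1.358246 / 10 = 0.1358.

0.1358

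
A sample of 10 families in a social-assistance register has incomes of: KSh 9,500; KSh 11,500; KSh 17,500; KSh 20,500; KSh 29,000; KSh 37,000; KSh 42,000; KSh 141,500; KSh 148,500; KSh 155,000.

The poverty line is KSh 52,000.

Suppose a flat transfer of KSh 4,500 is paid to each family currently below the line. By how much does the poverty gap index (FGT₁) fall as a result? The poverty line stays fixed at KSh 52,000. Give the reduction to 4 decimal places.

Before: below the line — KSh 9,500, KSh 11,500, KSh 17,500, KSh 20,500, KSh 29,000, KSh 37,000, KSh 42,000; poverty gap index (FGT₁) = 0.378846.
After the KSh 4,500 transfer: below the line — KSh 14,000, KSh 16,000, KSh 22,000, KSh 25,000, KSh 33,500, KSh 41,500, KSh 46,500; poverty gap index (FGT₁) = 0.318269.
Reduction = 0.378846 − 0.318269 = 0.0606.

0.0606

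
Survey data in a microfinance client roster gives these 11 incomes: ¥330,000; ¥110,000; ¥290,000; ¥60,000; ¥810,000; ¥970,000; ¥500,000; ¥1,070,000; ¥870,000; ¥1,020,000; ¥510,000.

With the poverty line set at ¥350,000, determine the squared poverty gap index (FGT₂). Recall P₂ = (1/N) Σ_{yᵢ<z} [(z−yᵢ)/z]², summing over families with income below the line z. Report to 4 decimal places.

Poor units: ¥60,000, ¥110,000, ¥290,000, ¥330,000 (q = 4 of N = 11).
Relative gaps: (350000−60000)/350000 = 0.8286; (350000−110000)/350000 = 0.6857; (350000−290000)/350000 = 0.1714; (350000−330000)/350000 = 0.0571.
Squared: 0.6865; 0.4702; 0.0294; 0.0033.
Sum = 1.189388; P₂ = 1.189388 / 11 = 0.1081.

0.1081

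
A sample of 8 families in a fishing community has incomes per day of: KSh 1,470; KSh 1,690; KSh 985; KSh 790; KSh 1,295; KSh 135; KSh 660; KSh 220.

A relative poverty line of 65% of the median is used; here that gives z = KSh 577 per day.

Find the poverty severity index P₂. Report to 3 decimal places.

0.121

Below the line: KSh 135, KSh 220 (q = 2 of N = 8).
Shortfall ratios: (577−135)/577 = 0.7660; (577−220)/577 = 0.6187.
Squared: 0.5868; 0.3828.
Sum = 0.969615; P₂ = 0.969615 / 8 = 0.121.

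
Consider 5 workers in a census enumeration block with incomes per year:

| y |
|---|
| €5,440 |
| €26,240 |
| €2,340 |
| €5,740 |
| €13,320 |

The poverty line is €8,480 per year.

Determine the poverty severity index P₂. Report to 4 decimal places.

0.1514

Poor units: €2,340, €5,440, €5,740 (q = 3 of N = 5).
Shortfall ratios: (8480−2340)/8480 = 0.7241; (8480−5440)/8480 = 0.3585; (8480−5740)/8480 = 0.3231.
Squared: 0.5243; 0.1285; 0.1044.
Sum = 0.757176; P₂ = 0.757176 / 5 = 0.1514.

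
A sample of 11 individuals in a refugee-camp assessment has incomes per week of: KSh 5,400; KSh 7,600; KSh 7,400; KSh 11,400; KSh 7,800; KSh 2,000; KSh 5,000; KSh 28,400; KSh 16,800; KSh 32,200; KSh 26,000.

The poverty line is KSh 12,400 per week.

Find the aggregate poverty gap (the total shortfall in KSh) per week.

KSh 40,200

Poor units: KSh 2,000, KSh 5,000, KSh 5,400, KSh 7,400, KSh 7,600, KSh 7,800, KSh 11,400 (q = 7 of N = 11).
Individual gaps: 12400−2000 = 10400; 12400−5000 = 7400; 12400−5400 = 7000; 12400−7400 = 5000; 12400−7600 = 4800; 12400−7800 = 4600; 12400−11400 = 1000.
Aggregate gap = KSh 40,200.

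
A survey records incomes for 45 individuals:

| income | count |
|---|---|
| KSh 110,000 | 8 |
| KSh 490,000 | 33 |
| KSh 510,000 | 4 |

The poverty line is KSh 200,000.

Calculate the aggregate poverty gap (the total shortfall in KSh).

Below the line: 8×KSh 110,000 (q = 8 of N = 45).
Individual gaps: 8×(200000−110000) = 720000.
Aggregate gap = KSh 720,000.

KSh 720,000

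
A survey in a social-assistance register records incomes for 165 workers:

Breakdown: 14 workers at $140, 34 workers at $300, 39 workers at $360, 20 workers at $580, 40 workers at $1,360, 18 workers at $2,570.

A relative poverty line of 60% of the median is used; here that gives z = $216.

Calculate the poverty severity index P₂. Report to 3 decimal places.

Incomes under z: 14×$140 (q = 14 of N = 165).
Relative gaps: (216−140)/216 = 0.3519 (×14).
Squared: 0.1238 (×14).
Sum = 1.733196; P₂ = 1.733196 / 165 = 0.011.

0.011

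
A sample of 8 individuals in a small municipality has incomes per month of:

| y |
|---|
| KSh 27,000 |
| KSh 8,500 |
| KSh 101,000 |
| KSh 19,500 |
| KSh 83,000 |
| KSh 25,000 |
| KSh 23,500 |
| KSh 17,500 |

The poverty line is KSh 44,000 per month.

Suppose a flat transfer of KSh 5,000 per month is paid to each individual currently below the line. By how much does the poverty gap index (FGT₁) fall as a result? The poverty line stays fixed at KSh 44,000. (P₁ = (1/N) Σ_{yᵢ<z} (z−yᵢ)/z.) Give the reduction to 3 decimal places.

0.085

Before: below the line — KSh 8,500, KSh 17,500, KSh 19,500, KSh 23,500, KSh 25,000, KSh 27,000; poverty gap index (FGT₁) = 0.40625.
After the KSh 5,000 transfer: below the line — KSh 13,500, KSh 22,500, KSh 24,500, KSh 28,500, KSh 30,000, KSh 32,000; poverty gap index (FGT₁) = 0.32102.
Reduction = 0.40625 − 0.32102 = 0.085.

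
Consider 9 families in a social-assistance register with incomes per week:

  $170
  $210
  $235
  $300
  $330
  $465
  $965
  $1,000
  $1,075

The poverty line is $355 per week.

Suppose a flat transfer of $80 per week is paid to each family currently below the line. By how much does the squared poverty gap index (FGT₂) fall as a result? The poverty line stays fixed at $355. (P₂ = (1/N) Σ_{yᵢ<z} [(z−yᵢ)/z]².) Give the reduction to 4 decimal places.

Before: below the line — $170, $210, $235, $300, $330; squared poverty gap index (FGT₂) = 0.064626.
After the $80 transfer: below the line — $250, $290, $315; squared poverty gap index (FGT₂) = 0.014856.
Reduction = 0.064626 − 0.014856 = 0.0498.

0.0498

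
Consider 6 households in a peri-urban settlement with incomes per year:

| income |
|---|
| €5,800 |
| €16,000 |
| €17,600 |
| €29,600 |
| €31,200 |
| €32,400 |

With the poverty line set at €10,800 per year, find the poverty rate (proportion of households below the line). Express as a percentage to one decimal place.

16.7%

1 of the 6 households have income below €10,800.
H = 1/6 = 16.7%.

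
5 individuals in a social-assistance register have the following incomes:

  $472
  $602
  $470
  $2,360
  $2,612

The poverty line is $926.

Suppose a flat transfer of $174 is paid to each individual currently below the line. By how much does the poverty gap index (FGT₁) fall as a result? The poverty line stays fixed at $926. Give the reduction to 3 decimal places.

Before: below the line — $470, $472, $602; poverty gap index (FGT₁) = 0.26652.
After the $174 transfer: below the line — $644, $646, $776; poverty gap index (FGT₁) = 0.15378.
Reduction = 0.26652 − 0.15378 = 0.113.

0.113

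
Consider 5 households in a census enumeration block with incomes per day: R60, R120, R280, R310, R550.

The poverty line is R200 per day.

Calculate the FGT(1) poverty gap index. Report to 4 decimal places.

0.2200

Incomes under z: R60, R120 (q = 2 of N = 5).
Relative gaps: (200−60)/200 = 0.7000; (200−120)/200 = 0.4000.
Σ = 1.100000. Dividing by the full population N = 5 gives P₁ = 0.2200.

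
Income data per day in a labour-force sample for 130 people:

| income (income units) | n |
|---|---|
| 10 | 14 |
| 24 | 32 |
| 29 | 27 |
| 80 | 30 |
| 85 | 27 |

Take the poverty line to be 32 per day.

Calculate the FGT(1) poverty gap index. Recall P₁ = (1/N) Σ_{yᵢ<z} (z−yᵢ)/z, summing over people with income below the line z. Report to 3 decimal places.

0.155

Poor units: 14×10, 32×24, 27×29 (q = 73 of N = 130).
Gap ratios (z−y)/z: (32−10)/32 = 0.6875 (×14); (32−24)/32 = 0.2500 (×32); (32−29)/32 = 0.0938 (×27).
Sum of shortfalls = 20.156250; P₁ averages over all N: 20.156250 / 130 = 0.155.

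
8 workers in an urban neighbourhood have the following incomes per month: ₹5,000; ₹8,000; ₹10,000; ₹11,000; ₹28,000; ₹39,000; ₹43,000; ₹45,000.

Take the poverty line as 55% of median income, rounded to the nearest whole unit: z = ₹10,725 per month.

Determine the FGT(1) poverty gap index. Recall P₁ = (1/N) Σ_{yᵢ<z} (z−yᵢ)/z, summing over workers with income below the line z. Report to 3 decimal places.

0.107

Below the line: ₹5,000, ₹8,000, ₹10,000 (q = 3 of N = 8).
Normalized shortfalls: (10725−5000)/10725 = 0.5338; (10725−8000)/10725 = 0.2541; (10725−10000)/10725 = 0.0676.
Sum of shortfalls = 0.855478; P₁ averages over all N: 0.855478 / 8 = 0.107.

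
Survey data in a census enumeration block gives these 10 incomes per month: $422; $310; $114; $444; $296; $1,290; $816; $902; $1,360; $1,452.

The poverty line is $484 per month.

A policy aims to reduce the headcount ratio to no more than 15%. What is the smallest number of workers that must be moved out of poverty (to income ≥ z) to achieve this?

4

Currently q = 5 of N = 10 are below the line (H = 0.500).
A headcount ratio of at most 15% allows at most ⌊0.15 × 10⌋ = 1 poor workers.
So at least 5 − 1 = 4 must be lifted.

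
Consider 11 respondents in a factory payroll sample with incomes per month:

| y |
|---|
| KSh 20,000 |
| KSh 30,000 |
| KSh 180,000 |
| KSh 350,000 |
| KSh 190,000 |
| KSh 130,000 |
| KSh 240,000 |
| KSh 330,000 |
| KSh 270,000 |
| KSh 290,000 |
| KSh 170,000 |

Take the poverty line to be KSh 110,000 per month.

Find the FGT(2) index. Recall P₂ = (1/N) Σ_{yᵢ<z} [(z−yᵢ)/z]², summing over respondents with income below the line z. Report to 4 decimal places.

Below z: KSh 20,000, KSh 30,000 (q = 2 of N = 11).
Relative gaps: (110000−20000)/110000 = 0.8182; (110000−30000)/110000 = 0.7273.
Squared: 0.6694; 0.5289.
Sum = 1.198347; P₂ = 1.198347 / 11 = 0.1089.

0.1089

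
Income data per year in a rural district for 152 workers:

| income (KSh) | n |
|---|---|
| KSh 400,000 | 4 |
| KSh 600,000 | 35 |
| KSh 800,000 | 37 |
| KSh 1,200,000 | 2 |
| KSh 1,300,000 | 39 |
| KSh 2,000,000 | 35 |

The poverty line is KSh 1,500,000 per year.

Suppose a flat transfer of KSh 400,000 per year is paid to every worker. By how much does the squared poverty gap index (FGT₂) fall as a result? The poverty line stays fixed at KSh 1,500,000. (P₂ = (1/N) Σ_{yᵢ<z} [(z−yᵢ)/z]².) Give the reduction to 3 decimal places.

Before: below the line — 4×KSh 400,000, 35×KSh 600,000, 37×KSh 800,000, 2×KSh 1,200,000, 39×KSh 1,300,000; squared poverty gap index (FGT₂) = 0.15515.
After the KSh 400,000 transfer: below the line — 4×KSh 800,000, 35×KSh 1,000,000, 37×KSh 1,200,000; squared poverty gap index (FGT₂) = 0.04105.
Reduction = 0.15515 − 0.04105 = 0.114.

0.114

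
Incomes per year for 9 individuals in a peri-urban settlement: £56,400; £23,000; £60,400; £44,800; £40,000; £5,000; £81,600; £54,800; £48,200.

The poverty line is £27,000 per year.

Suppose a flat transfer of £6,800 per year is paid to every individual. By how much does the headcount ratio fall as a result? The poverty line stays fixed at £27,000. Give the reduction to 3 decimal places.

0.111

Before: below the line — £5,000, £23,000; headcount ratio = 0.22222.
After the £6,800 transfer: below the line — £11,800; headcount ratio = 0.11111.
Reduction = 0.22222 − 0.11111 = 0.111.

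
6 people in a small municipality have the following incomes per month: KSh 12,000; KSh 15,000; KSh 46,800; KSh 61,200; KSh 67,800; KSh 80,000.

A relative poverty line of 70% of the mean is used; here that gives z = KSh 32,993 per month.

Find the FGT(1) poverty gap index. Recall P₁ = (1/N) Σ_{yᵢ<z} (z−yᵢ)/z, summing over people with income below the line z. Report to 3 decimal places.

0.197

Incomes under z: KSh 12,000, KSh 15,000 (q = 2 of N = 6).
Normalized shortfalls: (32993−12000)/32993 = 0.6363; (32993−15000)/32993 = 0.5454.
Sum of shortfalls = 1.181645; P₁ averages over all N: 1.181645 / 6 = 0.197.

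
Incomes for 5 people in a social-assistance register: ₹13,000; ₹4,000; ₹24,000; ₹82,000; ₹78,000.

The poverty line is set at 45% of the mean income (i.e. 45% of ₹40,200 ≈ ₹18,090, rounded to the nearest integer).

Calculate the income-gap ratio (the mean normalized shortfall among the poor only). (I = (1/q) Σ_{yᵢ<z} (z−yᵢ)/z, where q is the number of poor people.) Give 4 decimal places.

0.5301

Below z: ₹4,000, ₹13,000 (q = 2 of N = 5).
Relative gaps: 0.7789, 0.2814; sum = 1.060254.
The income-gap ratio divides by q (the poor only): 1.060254 / 2 = 0.5301.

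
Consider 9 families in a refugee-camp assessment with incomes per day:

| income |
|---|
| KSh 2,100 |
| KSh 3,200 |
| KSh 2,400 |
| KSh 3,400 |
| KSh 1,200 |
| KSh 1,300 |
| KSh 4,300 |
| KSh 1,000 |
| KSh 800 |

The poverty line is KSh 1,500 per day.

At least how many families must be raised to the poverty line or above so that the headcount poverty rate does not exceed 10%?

Currently q = 4 of N = 9 are below the line (H = 0.444).
A headcount ratio of at most 10% allows at most ⌊0.10 × 9⌋ = 0 poor families.
So at least 4 − 0 = 4 must be lifted.

4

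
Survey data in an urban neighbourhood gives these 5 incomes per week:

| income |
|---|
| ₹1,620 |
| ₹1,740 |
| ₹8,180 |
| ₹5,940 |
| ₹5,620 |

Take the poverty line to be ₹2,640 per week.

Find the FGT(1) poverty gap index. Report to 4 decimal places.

0.1455

Incomes under z: ₹1,620, ₹1,740 (q = 2 of N = 5).
Shortfall ratios: (2640−1620)/2640 = 0.3864; (2640−1740)/2640 = 0.3409.
Sum of shortfalls = 0.727273; P₁ averages over all N: 0.727273 / 5 = 0.1455.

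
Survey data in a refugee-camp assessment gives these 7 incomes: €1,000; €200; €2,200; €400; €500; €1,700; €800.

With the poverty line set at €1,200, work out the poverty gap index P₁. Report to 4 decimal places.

Incomes under z: €200, €400, €500, €800, €1,000 (q = 5 of N = 7).
Shortfall ratios: (1200−200)/1200 = 0.8333; (1200−400)/1200 = 0.6667; (1200−500)/1200 = 0.5833; (1200−800)/1200 = 0.3333; (1200−1000)/1200 = 0.1667.
Σ = 2.583333. Dividing by the full population N = 7 gives P₁ = 0.3690.

0.3690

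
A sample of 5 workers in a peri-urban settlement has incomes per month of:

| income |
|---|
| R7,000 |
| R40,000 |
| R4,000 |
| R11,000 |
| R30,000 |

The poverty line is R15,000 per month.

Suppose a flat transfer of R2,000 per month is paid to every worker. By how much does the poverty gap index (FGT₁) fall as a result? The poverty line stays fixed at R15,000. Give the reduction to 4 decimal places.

Before: below the line — R4,000, R7,000, R11,000; poverty gap index (FGT₁) = 0.306667.
After the R2,000 transfer: below the line — R6,000, R9,000, R13,000; poverty gap index (FGT₁) = 0.226667.
Reduction = 0.306667 − 0.226667 = 0.0800.

0.0800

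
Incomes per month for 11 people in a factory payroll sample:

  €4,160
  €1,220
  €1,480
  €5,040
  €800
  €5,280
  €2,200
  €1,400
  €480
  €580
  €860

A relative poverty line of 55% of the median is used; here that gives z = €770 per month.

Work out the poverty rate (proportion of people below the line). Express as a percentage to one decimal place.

2 of the 11 people have income below €770.
H = 2/11 = 18.2%.

18.2%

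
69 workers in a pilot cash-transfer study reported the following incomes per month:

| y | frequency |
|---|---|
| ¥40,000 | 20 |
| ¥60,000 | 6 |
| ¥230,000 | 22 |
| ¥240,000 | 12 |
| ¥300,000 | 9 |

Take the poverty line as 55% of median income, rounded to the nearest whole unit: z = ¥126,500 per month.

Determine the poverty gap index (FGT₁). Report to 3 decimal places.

Incomes under z: 20×¥40,000, 6×¥60,000 (q = 26 of N = 69).
Shortfall ratios: (126500−40000)/126500 = 0.6838 (×20); (126500−60000)/126500 = 0.5257 (×6).
Sum of shortfalls = 16.830040; P₁ averages over all N: 16.830040 / 69 = 0.244.

0.244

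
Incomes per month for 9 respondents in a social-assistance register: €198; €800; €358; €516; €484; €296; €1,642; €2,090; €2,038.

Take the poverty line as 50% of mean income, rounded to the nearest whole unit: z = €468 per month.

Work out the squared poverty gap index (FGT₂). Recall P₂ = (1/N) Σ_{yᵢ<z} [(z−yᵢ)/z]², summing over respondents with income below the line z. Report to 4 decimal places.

0.0581

Poor units: €198, €296, €358 (q = 3 of N = 9).
Shortfall ratios: (468−198)/468 = 0.5769; (468−296)/468 = 0.3675; (468−358)/468 = 0.2350.
Squared: 0.3328; 0.1351; 0.0552.
Sum = 0.523157; P₂ = 0.523157 / 9 = 0.0581.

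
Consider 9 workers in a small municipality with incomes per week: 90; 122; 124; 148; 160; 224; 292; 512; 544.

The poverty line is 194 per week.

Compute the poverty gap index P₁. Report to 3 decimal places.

Below the line: 90, 122, 124, 148, 160 (q = 5 of N = 9).
Gap ratios (z−y)/z: (194−90)/194 = 0.5361; (194−122)/194 = 0.3711; (194−124)/194 = 0.3608; (194−148)/194 = 0.2371; (194−160)/194 = 0.1753.
Sum of shortfalls = 1.680412; P₁ averages over all N: 1.680412 / 9 = 0.187.

0.187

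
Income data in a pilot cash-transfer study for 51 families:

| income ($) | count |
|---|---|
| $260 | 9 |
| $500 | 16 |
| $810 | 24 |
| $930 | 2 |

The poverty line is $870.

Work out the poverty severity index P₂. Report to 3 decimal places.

0.146

Below the line: 9×$260, 16×$500, 24×$810 (q = 49 of N = 51).
Gap ratios (z−y)/z: (870−260)/870 = 0.7011 (×9); (870−500)/870 = 0.4253 (×16); (870−810)/870 = 0.0690 (×24).
Squared: 0.4916 (×9); 0.1809 (×16); 0.0048 (×24).
Sum = 7.432554; P₂ = 7.432554 / 51 = 0.146.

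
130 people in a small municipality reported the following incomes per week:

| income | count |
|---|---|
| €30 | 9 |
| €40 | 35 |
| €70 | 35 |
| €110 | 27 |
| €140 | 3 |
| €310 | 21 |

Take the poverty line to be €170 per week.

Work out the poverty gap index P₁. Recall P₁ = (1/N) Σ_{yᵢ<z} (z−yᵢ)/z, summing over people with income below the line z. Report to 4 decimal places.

0.4986

Incomes under z: 9×€30, 35×€40, 35×€70, 27×€110, 3×€140 (q = 109 of N = 130).
Relative gaps: (170−30)/170 = 0.8235 (×9); (170−40)/170 = 0.7647 (×35); (170−70)/170 = 0.5882 (×35); (170−110)/170 = 0.3529 (×27); (170−140)/170 = 0.1765 (×3).
Sum of shortfalls = 64.823529; P₁ averages over all N: 64.823529 / 130 = 0.4986.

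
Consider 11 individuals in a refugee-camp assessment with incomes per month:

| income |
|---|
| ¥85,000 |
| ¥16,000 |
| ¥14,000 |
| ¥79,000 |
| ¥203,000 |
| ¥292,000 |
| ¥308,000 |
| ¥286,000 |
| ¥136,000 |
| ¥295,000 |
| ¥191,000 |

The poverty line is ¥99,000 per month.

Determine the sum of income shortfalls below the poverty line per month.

Below the line: ¥14,000, ¥16,000, ¥79,000, ¥85,000 (q = 4 of N = 11).
Individual gaps: 99000−14000 = 85000; 99000−16000 = 83000; 99000−79000 = 20000; 99000−85000 = 14000.
Aggregate gap = ¥202,000.

¥202,000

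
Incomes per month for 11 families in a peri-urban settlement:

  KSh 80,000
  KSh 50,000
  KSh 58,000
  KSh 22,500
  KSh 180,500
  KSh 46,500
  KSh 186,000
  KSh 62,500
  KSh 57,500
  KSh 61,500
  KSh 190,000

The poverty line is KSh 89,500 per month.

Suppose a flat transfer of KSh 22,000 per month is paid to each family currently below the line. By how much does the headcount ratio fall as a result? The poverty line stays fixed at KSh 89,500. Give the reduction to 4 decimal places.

0.0909

Before: below the line — KSh 22,500, KSh 46,500, KSh 50,000, KSh 57,500, KSh 58,000, KSh 61,500, KSh 62,500, KSh 80,000; headcount ratio = 0.727273.
After the KSh 22,000 transfer: below the line — KSh 44,500, KSh 68,500, KSh 72,000, KSh 79,500, KSh 80,000, KSh 83,500, KSh 84,500; headcount ratio = 0.636364.
Reduction = 0.727273 − 0.636364 = 0.0909.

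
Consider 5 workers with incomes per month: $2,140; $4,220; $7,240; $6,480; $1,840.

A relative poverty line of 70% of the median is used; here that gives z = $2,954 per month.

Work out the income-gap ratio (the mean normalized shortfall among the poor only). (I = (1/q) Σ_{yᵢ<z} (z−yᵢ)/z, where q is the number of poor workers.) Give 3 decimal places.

Below the line: $1,840, $2,140 (q = 2 of N = 5).
Shortfall ratios (z−y)/z: 0.3771, 0.2756; sum = 0.652674.
I averages over the q = 2 poor units only: 0.652674 / 2 = 0.326.

0.326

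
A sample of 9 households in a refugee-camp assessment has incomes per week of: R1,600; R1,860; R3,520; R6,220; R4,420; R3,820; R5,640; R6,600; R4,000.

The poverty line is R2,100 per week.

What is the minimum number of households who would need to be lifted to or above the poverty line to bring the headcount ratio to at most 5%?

2

2 of the 9 households are poor, so H = 2/9 = 0.222.
A headcount ratio of at most 5% allows at most ⌊0.05 × 9⌋ = 0 poor households.
So at least 2 − 0 = 2 must be lifted.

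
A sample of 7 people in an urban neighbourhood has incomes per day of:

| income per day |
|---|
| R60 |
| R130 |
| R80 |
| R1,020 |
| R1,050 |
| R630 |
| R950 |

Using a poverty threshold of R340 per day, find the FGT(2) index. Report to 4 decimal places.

Incomes under z: R60, R80, R130 (q = 3 of N = 7).
Normalized shortfalls: (340−60)/340 = 0.8235; (340−80)/340 = 0.7647; (340−130)/340 = 0.6176.
Squared: 0.6782; 0.5848; 0.3815.
Sum = 1.644464; P₂ = 1.644464 / 7 = 0.2349.

0.2349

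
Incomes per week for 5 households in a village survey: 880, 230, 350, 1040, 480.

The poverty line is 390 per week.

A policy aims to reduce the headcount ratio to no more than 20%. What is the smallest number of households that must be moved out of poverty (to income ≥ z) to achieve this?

2 of the 5 households are poor, so H = 2/5 = 0.400.
A headcount ratio of at most 20% allows at most ⌊0.20 × 5⌋ = 1 poor households.
So at least 2 − 1 = 1 must be lifted.

1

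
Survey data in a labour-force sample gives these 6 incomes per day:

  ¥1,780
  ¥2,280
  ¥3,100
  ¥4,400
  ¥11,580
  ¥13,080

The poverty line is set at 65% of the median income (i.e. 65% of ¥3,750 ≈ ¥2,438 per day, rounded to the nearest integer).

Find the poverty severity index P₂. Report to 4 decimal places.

Below z: ¥1,780, ¥2,280 (q = 2 of N = 6).
Shortfall ratios: (2438−1780)/2438 = 0.2699; (2438−2280)/2438 = 0.0648.
Squared: 0.0728; 0.0042.
Sum = 0.077042; P₂ = 0.077042 / 6 = 0.0128.

0.0128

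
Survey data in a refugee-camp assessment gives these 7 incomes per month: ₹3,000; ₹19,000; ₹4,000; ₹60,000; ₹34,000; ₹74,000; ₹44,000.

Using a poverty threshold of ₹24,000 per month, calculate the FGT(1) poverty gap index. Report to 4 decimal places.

Incomes under z: ₹3,000, ₹4,000, ₹19,000 (q = 3 of N = 7).
Gap ratios (z−y)/z: (24000−3000)/24000 = 0.8750; (24000−4000)/24000 = 0.8333; (24000−19000)/24000 = 0.2083.
Sum of shortfalls = 1.916667; P₁ averages over all N: 1.916667 / 7 = 0.2738.

0.2738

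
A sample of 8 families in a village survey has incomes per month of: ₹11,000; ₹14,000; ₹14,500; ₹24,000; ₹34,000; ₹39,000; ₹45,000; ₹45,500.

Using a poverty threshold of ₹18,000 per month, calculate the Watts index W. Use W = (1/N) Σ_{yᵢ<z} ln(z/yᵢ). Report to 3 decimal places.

0.120

Below the line: ₹11,000, ₹14,000, ₹14,500 (q = 3 of N = 8).
Log shortfalls: ln(18000/11000) = 0.4925; ln(18000/14000) = 0.2513; ln(18000/14500) = 0.2162.
W = 0.960014 / 8 = 0.120.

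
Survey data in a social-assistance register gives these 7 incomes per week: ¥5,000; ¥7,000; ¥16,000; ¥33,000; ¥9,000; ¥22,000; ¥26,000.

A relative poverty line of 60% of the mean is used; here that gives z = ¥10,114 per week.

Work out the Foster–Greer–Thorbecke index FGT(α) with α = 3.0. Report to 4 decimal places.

Poor units: ¥5,000, ¥7,000, ¥9,000 (q = 3 of N = 7).
Normalized shortfalls: (10114−5000)/10114 = 0.5056; (10114−7000)/10114 = 0.3079; (10114−9000)/10114 = 0.1101.
Raised to α = 3.0: 0.12927; 0.02919; 0.00134.
Sum = 0.159798; FGT(3.0) = 0.159798 / 7 = 0.0228.

0.0228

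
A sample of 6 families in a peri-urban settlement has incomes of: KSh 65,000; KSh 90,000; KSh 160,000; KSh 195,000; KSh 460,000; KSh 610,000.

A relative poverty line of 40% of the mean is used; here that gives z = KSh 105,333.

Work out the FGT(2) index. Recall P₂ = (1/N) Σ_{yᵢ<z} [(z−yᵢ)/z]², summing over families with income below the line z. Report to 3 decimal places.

Incomes under z: KSh 65,000, KSh 90,000 (q = 2 of N = 6).
Relative gaps: (105333−65000)/105333 = 0.3829; (105333−90000)/105333 = 0.1456.
Squared: 0.1466; 0.0212.
Sum = 0.167809; P₂ = 0.167809 / 6 = 0.028.

0.028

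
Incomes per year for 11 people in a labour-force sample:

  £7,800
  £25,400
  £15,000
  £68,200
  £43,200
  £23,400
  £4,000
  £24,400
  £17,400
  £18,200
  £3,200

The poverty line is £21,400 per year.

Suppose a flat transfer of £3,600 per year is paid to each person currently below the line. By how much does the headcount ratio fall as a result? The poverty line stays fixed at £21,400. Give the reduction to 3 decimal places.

Before: below the line — £3,200, £4,000, £7,800, £15,000, £17,400, £18,200; headcount ratio = 0.54545.
After the £3,600 transfer: below the line — £6,800, £7,600, £11,400, £18,600, £21,000; headcount ratio = 0.45455.
Reduction = 0.54545 − 0.45455 = 0.091.

0.091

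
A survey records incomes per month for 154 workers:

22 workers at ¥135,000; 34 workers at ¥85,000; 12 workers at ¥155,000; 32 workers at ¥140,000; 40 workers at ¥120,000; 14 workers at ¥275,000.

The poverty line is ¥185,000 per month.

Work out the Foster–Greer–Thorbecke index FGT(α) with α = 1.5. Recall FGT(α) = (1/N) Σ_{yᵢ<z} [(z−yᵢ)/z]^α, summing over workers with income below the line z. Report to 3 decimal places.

0.192

Poor units: 34×¥85,000, 40×¥120,000, 22×¥135,000, 32×¥140,000, 12×¥155,000 (q = 140 of N = 154).
Normalized shortfalls: (185000−85000)/185000 = 0.5405 (×34); (185000−120000)/185000 = 0.3514 (×40); (185000−135000)/185000 = 0.2703 (×22); (185000−140000)/185000 = 0.2432 (×32); (185000−155000)/185000 = 0.1622 (×12).
Raised to α = 1.5: 0.39741 (×34); 0.20826 (×40); 0.14051 (×22); 0.11997 (×32); 0.06530 (×12).
Sum = 29.556287; FGT(1.5) = 29.556287 / 154 = 0.192.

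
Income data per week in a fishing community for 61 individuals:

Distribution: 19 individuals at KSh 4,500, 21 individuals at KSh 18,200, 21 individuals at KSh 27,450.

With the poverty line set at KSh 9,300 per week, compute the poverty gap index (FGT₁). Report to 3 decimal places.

Below z: 19×KSh 4,500 (q = 19 of N = 61).
Relative gaps: (9300−4500)/9300 = 0.5161 (×19).
Σ = 9.806452. Dividing by the full population N = 61 gives P₁ = 0.161.

0.161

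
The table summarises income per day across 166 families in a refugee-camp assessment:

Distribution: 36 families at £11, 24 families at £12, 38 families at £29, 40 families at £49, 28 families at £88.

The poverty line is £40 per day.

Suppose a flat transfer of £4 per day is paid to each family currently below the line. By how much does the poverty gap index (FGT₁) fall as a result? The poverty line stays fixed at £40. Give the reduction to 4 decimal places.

Before: below the line — 36×£11, 24×£12, 38×£29; poverty gap index (FGT₁) = 0.321386.
After the £4 transfer: below the line — 36×£15, 24×£16, 38×£33; poverty gap index (FGT₁) = 0.262349.
Reduction = 0.321386 − 0.262349 = 0.0590.

0.0590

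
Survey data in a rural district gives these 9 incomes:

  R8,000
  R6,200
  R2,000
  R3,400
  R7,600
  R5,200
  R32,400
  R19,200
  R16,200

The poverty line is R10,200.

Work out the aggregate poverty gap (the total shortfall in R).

R28,800

Incomes under z: R2,000, R3,400, R5,200, R6,200, R7,600, R8,000 (q = 6 of N = 9).
Individual gaps: 10200−2000 = 8200; 10200−3400 = 6800; 10200−5200 = 5000; 10200−6200 = 4000; 10200−7600 = 2600; 10200−8000 = 2200.
Aggregate gap = R28,800.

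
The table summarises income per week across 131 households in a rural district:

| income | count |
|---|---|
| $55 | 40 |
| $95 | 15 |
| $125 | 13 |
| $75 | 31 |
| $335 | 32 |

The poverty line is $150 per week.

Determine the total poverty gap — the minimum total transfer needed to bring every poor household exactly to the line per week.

$7,275

Incomes under z: 40×$55, 31×$75, 15×$95, 13×$125 (q = 99 of N = 131).
Individual gaps: 40×(150−55) = 3800; 31×(150−75) = 2325; 15×(150−95) = 825; 13×(150−125) = 325.
Aggregate gap = $7,275.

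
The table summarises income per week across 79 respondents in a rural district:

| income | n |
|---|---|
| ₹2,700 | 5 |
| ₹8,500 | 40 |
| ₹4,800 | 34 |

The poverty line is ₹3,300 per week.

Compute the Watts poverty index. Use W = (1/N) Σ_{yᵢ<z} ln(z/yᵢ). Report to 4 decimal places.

Below z: 5×₹2,700 (q = 5 of N = 79).
ln(z/y) terms: ln(3300/2700) = 0.2007 (×5).
W = 1.003353 / 79 = 0.0127.

0.0127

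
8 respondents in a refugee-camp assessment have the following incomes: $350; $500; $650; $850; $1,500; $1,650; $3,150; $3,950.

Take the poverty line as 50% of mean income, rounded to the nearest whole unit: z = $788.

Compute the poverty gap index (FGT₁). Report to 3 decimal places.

0.137

Below the line: $350, $500, $650 (q = 3 of N = 8).
Normalized shortfalls: (788−350)/788 = 0.5558; (788−500)/788 = 0.3655; (788−650)/788 = 0.1751.
Σ = 1.096447. Dividing by the full population N = 8 gives P₁ = 0.137.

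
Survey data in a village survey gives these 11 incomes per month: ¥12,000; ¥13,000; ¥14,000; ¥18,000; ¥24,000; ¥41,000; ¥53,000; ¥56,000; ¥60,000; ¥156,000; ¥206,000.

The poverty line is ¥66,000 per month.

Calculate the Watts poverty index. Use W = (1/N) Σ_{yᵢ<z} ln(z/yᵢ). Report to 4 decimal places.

Poor units: ¥12,000, ¥13,000, ¥14,000, ¥18,000, ¥24,000, ¥41,000, ¥53,000, ¥56,000, ¥60,000 (q = 9 of N = 11).
Log shortfalls: ln(66000/12000) = 1.7047; ln(66000/13000) = 1.6247; ln(66000/14000) = 1.5506; ln(66000/18000) = 1.2993; ln(66000/24000) = 1.0116; ln(66000/41000) = 0.4761; ln(66000/53000) = 0.2194; ln(66000/56000) = 0.1643; ln(66000/60000) = 0.0953.
W = 8.145994 / 11 = 0.7405.

0.7405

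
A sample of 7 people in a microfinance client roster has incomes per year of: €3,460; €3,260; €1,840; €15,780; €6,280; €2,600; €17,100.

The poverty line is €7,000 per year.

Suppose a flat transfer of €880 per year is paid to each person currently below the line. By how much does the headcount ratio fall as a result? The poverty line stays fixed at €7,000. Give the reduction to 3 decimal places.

Before: below the line — €1,840, €2,600, €3,260, €3,460, €6,280; headcount ratio = 0.71429.
After the €880 transfer: below the line — €2,720, €3,480, €4,140, €4,340; headcount ratio = 0.57143.
Reduction = 0.71429 − 0.57143 = 0.143.

0.143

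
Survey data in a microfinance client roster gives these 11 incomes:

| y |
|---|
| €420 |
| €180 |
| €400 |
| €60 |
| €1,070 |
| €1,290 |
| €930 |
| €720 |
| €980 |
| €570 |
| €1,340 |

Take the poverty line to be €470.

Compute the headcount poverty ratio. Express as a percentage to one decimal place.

36.4%

4 of the 11 families have income below €470.
H = 4/11 = 36.4%.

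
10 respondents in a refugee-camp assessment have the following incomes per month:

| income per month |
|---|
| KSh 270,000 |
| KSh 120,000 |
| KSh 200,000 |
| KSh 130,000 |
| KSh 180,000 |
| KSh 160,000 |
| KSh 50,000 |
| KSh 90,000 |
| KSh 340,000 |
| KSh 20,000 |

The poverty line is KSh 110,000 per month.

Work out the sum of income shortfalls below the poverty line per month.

Below z: KSh 20,000, KSh 50,000, KSh 90,000 (q = 3 of N = 10).
Individual gaps: 110000−20000 = 90000; 110000−50000 = 60000; 110000−90000 = 20000.
Aggregate gap = KSh 170,000.

KSh 170,000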